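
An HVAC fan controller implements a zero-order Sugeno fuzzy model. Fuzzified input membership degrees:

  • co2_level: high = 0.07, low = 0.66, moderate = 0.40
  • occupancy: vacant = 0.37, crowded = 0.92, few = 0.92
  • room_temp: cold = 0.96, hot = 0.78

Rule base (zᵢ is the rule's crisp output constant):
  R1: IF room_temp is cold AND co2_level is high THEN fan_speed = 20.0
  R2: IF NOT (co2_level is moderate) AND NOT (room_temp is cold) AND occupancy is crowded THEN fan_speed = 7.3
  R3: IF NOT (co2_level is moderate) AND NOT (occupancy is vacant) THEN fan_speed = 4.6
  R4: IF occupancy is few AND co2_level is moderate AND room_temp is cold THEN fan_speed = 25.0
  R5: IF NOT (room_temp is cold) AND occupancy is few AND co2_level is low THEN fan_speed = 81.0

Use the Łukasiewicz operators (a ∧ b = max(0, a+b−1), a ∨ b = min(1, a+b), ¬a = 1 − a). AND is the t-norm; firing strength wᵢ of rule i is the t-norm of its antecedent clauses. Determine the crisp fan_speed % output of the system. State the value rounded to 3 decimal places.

16.033

R1 (z=20.0): cold=0.96, high=0.07; AND[max(0, a+b−1)] → w = 0.03
R2 (z=7.3): ¬moderate=1−0.40=0.60, ¬cold=1−0.96=0.04, crowded=0.92; AND[max(0, a+b−1)] → w = 0.00
R3 (z=4.6): ¬moderate=1−0.40=0.60, ¬vacant=1−0.37=0.63; AND[max(0, a+b−1)] → w = 0.23
R4 (z=25.0): few=0.92, moderate=0.40, cold=0.96; AND[max(0, a+b−1)] → w = 0.28
R5 (z=81.0): ¬cold=1−0.96=0.04, few=0.92, low=0.66; AND[max(0, a+b−1)] → w = 0.00
Weighted average = (0.03·20.0 + 0.00·7.3 + 0.23·4.6 + 0.28·25.0 + 0.00·81.0) / (0.03 + 0.00 + 0.23 + 0.28 + 0.00)
  = 8.6580 / 0.5400 = 16.033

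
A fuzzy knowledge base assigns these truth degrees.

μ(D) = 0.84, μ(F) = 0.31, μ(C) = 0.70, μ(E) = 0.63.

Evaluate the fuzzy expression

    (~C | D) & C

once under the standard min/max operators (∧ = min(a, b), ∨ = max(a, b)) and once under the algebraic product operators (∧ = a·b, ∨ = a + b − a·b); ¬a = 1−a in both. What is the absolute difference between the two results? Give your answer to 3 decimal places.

Under standard min/max:
  ~C = 1 − 0.70 = 0.30
  ~C | D = max(a, b) on (0.30, 0.84) = 0.84
  (~C | D) & C = min(a, b) on (0.84, 0.70) = 0.70
  → value = 0.7000
Under algebraic product:
  ~C = 1 − 0.7000 = 0.3000
  ~C | D = a + b − a·b on (0.3000, 0.8400) = 0.8880
  (~C | D) & C = a·b on (0.8880, 0.7000) = 0.6216
  → value = 0.6216
|0.7000 − 0.6216| = 0.078

0.078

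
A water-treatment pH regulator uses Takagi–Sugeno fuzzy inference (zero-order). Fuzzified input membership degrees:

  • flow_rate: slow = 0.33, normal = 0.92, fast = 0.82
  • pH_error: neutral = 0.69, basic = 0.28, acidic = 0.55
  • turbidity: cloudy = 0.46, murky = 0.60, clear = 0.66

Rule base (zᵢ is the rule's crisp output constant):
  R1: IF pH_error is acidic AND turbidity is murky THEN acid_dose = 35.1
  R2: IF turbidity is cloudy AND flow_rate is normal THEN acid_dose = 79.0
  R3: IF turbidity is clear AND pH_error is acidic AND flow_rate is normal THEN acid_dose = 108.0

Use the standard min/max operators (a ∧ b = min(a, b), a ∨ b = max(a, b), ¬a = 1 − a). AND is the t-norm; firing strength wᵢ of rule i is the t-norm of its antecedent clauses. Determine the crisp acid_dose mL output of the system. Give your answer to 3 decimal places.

73.747

R1 (z=35.1): acidic=0.55, murky=0.60; AND[min(a, b)] → w = 0.55
R2 (z=79.0): cloudy=0.46, normal=0.92; AND[min(a, b)] → w = 0.46
R3 (z=108.0): clear=0.66, acidic=0.55, normal=0.92; AND[min(a, b)] → w = 0.55
Weighted average = (0.55·35.1 + 0.46·79.0 + 0.55·108.0) / (0.55 + 0.46 + 0.55)
  = 115.0450 / 1.5600 = 73.747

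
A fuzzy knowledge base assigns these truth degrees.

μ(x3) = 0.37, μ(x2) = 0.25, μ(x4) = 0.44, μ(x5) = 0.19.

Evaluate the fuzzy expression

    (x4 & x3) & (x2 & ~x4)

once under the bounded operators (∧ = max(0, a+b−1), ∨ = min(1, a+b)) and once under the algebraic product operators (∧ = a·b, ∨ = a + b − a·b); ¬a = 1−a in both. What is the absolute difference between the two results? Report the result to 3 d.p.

Under bounded:
  x4 & x3 = max(0, a+b−1) on (0.44, 0.37) = 0.00
  ~x4 = 1 − 0.44 = 0.56
  x2 & ~x4 = max(0, a+b−1) on (0.25, 0.56) = 0.00
  (x4 & x3) & (x2 & ~x4) = max(0, a+b−1) on (0.00, 0.00) = 0.00
  → value = 0.0000
Under algebraic product:
  x4 & x3 = a·b on (0.4400, 0.3700) = 0.1628
  ~x4 = 1 − 0.4400 = 0.5600
  x2 & ~x4 = a·b on (0.2500, 0.5600) = 0.1400
  (x4 & x3) & (x2 & ~x4) = a·b on (0.1628, 0.1400) = 0.0228
  → value = 0.0228
|0.0000 − 0.0228| = 0.023

0.023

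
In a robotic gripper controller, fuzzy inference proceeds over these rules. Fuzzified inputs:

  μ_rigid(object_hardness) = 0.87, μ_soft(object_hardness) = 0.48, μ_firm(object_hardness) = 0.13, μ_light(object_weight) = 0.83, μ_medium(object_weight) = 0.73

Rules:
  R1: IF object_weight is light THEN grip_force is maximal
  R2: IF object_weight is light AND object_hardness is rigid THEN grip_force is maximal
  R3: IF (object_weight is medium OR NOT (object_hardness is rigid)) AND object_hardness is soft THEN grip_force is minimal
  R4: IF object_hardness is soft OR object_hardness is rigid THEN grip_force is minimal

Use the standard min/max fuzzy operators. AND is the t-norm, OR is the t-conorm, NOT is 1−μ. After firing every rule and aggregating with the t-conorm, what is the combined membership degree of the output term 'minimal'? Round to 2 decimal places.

R1: light=0.83 → w = 0.83
R2: light=0.83, rigid=0.87; AND[min(a, b)] → w = 0.83
R3: (medium=0.73 OR ¬rigid=1−0.87=0.13) = 0.73; AND[min(a, b)] with soft=0.48 → w = 0.48
R4: soft=0.48, rigid=0.87; OR[max(a, b)] → w = 0.87
Rules with consequent 'minimal': {R3, R4} → strengths 0.48, 0.87
Aggregate via t-conorm [max(a, b)]: 0.87

0.87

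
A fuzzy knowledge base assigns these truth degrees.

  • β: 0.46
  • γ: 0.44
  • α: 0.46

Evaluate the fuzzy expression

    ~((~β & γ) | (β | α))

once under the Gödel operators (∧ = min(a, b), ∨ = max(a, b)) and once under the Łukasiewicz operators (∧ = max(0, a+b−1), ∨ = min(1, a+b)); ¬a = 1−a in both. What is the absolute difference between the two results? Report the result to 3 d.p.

0.460

Under Gödel:
  ~β = 1 − 0.46 = 0.54
  ~β & γ = min(a, b) on (0.54, 0.44) = 0.44
  β | α = max(a, b) on (0.46, 0.46) = 0.46
  (~β & γ) | (β | α) = max(a, b) on (0.44, 0.46) = 0.46
  ~((~β & γ) | (β | α)) = 1 − 0.46 = 0.54
  → value = 0.5400
Under Łukasiewicz:
  ~β = 1 − 0.46 = 0.54
  ~β & γ = max(0, a+b−1) on (0.54, 0.44) = 0.00
  β | α = min(1, a+b) on (0.46, 0.46) = 0.92
  (~β & γ) | (β | α) = min(1, a+b) on (0.00, 0.92) = 0.92
  ~((~β & γ) | (β | α)) = 1 − 0.92 = 0.08
  → value = 0.0800
|0.5400 − 0.0800| = 0.460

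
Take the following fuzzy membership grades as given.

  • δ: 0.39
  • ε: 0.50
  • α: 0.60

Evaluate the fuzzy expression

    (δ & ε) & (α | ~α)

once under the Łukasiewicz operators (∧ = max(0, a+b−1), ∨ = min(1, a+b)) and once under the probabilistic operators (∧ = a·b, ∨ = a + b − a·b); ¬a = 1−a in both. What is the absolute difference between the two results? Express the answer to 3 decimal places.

0.148

Under Łukasiewicz:
  δ & ε = max(0, a+b−1) on (0.39, 0.50) = 0.00
  ~α = 1 − 0.60 = 0.40
  α | ~α = min(1, a+b) on (0.60, 0.40) = 1.00
  (δ & ε) & (α | ~α) = max(0, a+b−1) on (0.00, 1.00) = 0.00
  → value = 0.0000
Under probabilistic:
  δ & ε = a·b on (0.3900, 0.5000) = 0.1950
  ~α = 1 − 0.6000 = 0.4000
  α | ~α = a + b − a·b on (0.6000, 0.4000) = 0.7600
  (δ & ε) & (α | ~α) = a·b on (0.1950, 0.7600) = 0.1482
  → value = 0.1482
|0.0000 − 0.1482| = 0.148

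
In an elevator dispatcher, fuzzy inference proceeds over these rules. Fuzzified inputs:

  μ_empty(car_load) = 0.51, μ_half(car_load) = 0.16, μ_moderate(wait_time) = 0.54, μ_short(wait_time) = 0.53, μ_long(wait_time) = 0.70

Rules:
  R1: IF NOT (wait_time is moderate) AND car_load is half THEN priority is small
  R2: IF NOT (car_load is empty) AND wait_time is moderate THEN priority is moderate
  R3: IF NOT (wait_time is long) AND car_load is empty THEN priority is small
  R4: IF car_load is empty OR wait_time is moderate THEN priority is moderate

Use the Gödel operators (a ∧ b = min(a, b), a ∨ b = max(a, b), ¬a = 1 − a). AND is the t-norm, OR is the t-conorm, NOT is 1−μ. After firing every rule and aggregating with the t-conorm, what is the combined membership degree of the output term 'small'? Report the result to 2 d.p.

0.30

R1: ¬moderate=1−0.54=0.46, half=0.16; AND[min(a, b)] → w = 0.16
R2: ¬empty=1−0.51=0.49, moderate=0.54; AND[min(a, b)] → w = 0.49
R3: ¬long=1−0.70=0.30, empty=0.51; AND[min(a, b)] → w = 0.30
R4: empty=0.51, moderate=0.54; OR[max(a, b)] → w = 0.54
Rules with consequent 'small': {R1, R3} → strengths 0.16, 0.30
Aggregate via t-conorm [max(a, b)]: 0.30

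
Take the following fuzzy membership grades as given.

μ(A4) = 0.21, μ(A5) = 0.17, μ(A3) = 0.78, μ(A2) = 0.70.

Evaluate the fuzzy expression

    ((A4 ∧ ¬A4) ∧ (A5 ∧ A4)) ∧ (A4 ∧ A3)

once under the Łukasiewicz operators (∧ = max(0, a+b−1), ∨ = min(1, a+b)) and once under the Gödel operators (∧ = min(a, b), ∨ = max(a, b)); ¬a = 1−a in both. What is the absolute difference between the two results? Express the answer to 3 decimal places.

Under Łukasiewicz:
  ¬A4 = 1 − 0.21 = 0.79
  A4 ∧ ¬A4 = max(0, a+b−1) on (0.21, 0.79) = 0.00
  A5 ∧ A4 = max(0, a+b−1) on (0.17, 0.21) = 0.00
  (A4 ∧ ¬A4) ∧ (A5 ∧ A4) = max(0, a+b−1) on (0.00, 0.00) = 0.00
  A4 ∧ A3 = max(0, a+b−1) on (0.21, 0.78) = 0.00
  ((A4 ∧ ¬A4) ∧ (A5 ∧ A4)) ∧ (A4 ∧ A3) = max(0, a+b−1) on (0.00, 0.00) = 0.00
  → value = 0.0000
Under Gödel:
  ¬A4 = 1 − 0.21 = 0.79
  A4 ∧ ¬A4 = min(a, b) on (0.21, 0.79) = 0.21
  A5 ∧ A4 = min(a, b) on (0.17, 0.21) = 0.17
  (A4 ∧ ¬A4) ∧ (A5 ∧ A4) = min(a, b) on (0.21, 0.17) = 0.17
  A4 ∧ A3 = min(a, b) on (0.21, 0.78) = 0.21
  ((A4 ∧ ¬A4) ∧ (A5 ∧ A4)) ∧ (A4 ∧ A3) = min(a, b) on (0.17, 0.21) = 0.17
  → value = 0.1700
|0.0000 − 0.1700| = 0.170

0.170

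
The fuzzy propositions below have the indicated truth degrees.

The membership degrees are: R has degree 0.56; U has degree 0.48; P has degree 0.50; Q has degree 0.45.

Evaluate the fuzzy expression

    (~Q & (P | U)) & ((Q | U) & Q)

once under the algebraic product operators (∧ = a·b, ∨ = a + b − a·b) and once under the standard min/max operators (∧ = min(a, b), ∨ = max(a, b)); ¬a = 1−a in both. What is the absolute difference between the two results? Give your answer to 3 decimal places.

Under algebraic product:
  ~Q = 1 − 0.4500 = 0.5500
  P | U = a + b − a·b on (0.5000, 0.4800) = 0.7400
  ~Q & (P | U) = a·b on (0.5500, 0.7400) = 0.4070
  Q | U = a + b − a·b on (0.4500, 0.4800) = 0.7140
  (Q | U) & Q = a·b on (0.7140, 0.4500) = 0.3213
  (~Q & (P | U)) & ((Q | U) & Q) = a·b on (0.4070, 0.3213) = 0.1308
  → value = 0.1308
Under standard min/max:
  ~Q = 1 − 0.45 = 0.55
  P | U = max(a, b) on (0.50, 0.48) = 0.50
  ~Q & (P | U) = min(a, b) on (0.55, 0.50) = 0.50
  Q | U = max(a, b) on (0.45, 0.48) = 0.48
  (Q | U) & Q = min(a, b) on (0.48, 0.45) = 0.45
  (~Q & (P | U)) & ((Q | U) & Q) = min(a, b) on (0.50, 0.45) = 0.45
  → value = 0.4500
|0.1308 − 0.4500| = 0.319

0.319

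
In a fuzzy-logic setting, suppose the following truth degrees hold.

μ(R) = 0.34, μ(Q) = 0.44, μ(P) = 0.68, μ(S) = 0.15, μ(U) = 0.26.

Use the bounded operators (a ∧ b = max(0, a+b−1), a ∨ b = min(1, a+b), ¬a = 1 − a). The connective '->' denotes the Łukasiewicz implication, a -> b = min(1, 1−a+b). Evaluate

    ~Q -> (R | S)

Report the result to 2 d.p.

0.93

~Q = 1 − 0.44 = 0.56
R | S = min(1, a+b) on (0.34, 0.15) = 0.49
~Q -> (R | S)  [Łukasiewicz: min(1, 1−a+b)] with a=0.56, b=0.49 → 0.93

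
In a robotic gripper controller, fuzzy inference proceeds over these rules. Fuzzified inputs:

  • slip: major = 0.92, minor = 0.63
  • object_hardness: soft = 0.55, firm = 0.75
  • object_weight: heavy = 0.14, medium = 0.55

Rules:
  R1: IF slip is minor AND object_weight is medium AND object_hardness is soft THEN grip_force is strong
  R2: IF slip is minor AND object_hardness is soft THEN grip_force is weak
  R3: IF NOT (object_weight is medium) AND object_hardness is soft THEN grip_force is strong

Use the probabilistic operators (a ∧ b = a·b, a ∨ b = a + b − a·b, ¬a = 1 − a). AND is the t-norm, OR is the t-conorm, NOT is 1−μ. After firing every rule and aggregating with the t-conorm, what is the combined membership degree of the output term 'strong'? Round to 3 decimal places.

R1: minor=0.63, medium=0.55, soft=0.55; AND[a·b] → w = 0.1906
R2: minor=0.63, soft=0.55; AND[a·b] → w = 0.3465
R3: ¬medium=1−0.55=0.45, soft=0.55; AND[a·b] → w = 0.2475
Rules with consequent 'strong': {R1, R3} → strengths 0.1906, 0.2475
Aggregate via t-conorm [a + b − a·b]: 0.3909

0.391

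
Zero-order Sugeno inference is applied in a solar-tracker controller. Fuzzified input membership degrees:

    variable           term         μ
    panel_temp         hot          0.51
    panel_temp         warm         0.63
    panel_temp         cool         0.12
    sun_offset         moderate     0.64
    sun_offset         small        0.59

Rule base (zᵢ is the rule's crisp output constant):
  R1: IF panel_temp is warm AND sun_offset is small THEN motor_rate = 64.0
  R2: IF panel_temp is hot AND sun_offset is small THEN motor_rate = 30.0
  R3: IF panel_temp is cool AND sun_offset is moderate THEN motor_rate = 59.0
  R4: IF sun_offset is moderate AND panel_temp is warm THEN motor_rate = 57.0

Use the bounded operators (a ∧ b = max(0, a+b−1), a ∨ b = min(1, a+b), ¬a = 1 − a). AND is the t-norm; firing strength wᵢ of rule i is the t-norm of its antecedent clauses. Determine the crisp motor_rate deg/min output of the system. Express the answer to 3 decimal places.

55.034

R1 (z=64.0): warm=0.63, small=0.59; AND[max(0, a+b−1)] → w = 0.22
R2 (z=30.0): hot=0.51, small=0.59; AND[max(0, a+b−1)] → w = 0.10
R3 (z=59.0): cool=0.12, moderate=0.64; AND[max(0, a+b−1)] → w = 0.00
R4 (z=57.0): moderate=0.64, warm=0.63; AND[max(0, a+b−1)] → w = 0.27
Weighted average = (0.22·64.0 + 0.10·30.0 + 0.00·59.0 + 0.27·57.0) / (0.22 + 0.10 + 0.00 + 0.27)
  = 32.4700 / 0.5900 = 55.034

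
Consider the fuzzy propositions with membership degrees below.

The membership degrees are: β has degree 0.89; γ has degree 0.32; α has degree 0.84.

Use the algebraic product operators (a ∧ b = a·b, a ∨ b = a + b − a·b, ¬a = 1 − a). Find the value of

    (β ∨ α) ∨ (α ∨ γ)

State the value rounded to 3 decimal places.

β ∨ α = a + b − a·b on (0.8900, 0.8400) = 0.9824
α ∨ γ = a + b − a·b on (0.8400, 0.3200) = 0.8912
(β ∨ α) ∨ (α ∨ γ) = a + b − a·b on (0.9824, 0.8912) = 0.9981

0.998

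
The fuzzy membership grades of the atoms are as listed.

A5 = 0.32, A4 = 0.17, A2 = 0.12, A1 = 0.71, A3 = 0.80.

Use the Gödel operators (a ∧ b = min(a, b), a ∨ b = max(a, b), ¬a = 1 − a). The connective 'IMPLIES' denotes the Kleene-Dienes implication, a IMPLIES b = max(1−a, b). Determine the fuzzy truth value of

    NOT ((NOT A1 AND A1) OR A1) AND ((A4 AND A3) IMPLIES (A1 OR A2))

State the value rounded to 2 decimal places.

NOT A1 = 1 − 0.71 = 0.29
NOT A1 AND A1 = min(a, b) on (0.29, 0.71) = 0.29
(NOT A1 AND A1) OR A1 = max(a, b) on (0.29, 0.71) = 0.71
NOT ((NOT A1 AND A1) OR A1) = 1 − 0.71 = 0.29
A4 AND A3 = min(a, b) on (0.17, 0.80) = 0.17
A1 OR A2 = max(a, b) on (0.71, 0.12) = 0.71
(A4 AND A3) IMPLIES (A1 OR A2)  [Kleene-Dienes: max(1−a, b)] with a=0.17, b=0.71 → 0.83
NOT ((NOT A1 AND A1) OR A1) AND ((A4 AND A3) IMPLIES (A1 OR A2)) = min(a, b) on (0.29, 0.83) = 0.29

0.29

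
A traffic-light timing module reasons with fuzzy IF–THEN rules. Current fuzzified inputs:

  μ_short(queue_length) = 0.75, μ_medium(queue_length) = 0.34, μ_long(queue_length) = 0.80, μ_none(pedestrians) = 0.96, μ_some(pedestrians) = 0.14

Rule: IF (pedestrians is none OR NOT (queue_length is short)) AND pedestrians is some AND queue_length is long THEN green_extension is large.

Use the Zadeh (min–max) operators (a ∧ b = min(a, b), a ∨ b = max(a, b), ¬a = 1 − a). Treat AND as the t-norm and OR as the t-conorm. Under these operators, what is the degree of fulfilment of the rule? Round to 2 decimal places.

0.14

firing strength: (none=0.96 OR ¬short=1−0.75=0.25) = 0.96; AND[min(a, b)] with some=0.14, long=0.80 → w = 0.14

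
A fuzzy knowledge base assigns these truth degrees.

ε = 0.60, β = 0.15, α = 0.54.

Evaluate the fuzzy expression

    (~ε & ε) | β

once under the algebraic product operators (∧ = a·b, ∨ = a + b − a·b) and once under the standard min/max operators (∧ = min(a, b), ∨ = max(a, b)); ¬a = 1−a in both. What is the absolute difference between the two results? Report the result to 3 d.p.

Under algebraic product:
  ~ε = 1 − 0.6000 = 0.4000
  ~ε & ε = a·b on (0.4000, 0.6000) = 0.2400
  (~ε & ε) | β = a + b − a·b on (0.2400, 0.1500) = 0.3540
  → value = 0.3540
Under standard min/max:
  ~ε = 1 − 0.60 = 0.40
  ~ε & ε = min(a, b) on (0.40, 0.60) = 0.40
  (~ε & ε) | β = max(a, b) on (0.40, 0.15) = 0.40
  → value = 0.4000
|0.3540 − 0.4000| = 0.046

0.046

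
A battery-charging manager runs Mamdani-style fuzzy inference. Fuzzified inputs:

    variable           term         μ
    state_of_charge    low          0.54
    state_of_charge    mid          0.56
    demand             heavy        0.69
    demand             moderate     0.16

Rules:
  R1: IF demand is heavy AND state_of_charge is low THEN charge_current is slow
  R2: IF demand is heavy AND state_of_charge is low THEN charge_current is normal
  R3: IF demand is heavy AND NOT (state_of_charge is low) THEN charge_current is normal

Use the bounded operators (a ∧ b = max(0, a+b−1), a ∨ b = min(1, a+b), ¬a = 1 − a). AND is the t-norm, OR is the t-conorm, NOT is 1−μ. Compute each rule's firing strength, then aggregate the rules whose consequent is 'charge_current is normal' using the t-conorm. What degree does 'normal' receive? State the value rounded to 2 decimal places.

0.38

R1: heavy=0.69, low=0.54; AND[max(0, a+b−1)] → w = 0.23
R2: heavy=0.69, low=0.54; AND[max(0, a+b−1)] → w = 0.23
R3: heavy=0.69, ¬low=1−0.54=0.46; AND[max(0, a+b−1)] → w = 0.15
Rules with consequent 'normal': {R2, R3} → strengths 0.23, 0.15
Aggregate via t-conorm [min(1, a+b)]: 0.38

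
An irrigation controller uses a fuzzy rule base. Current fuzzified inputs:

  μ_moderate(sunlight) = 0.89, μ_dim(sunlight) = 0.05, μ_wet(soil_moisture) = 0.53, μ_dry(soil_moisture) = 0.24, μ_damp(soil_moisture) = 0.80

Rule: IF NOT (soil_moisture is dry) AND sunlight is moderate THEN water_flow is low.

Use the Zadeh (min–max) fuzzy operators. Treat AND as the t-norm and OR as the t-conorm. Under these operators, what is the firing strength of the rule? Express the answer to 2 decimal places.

firing strength: ¬dry=1−0.24=0.76, moderate=0.89; AND[min(a, b)] → w = 0.76

0.76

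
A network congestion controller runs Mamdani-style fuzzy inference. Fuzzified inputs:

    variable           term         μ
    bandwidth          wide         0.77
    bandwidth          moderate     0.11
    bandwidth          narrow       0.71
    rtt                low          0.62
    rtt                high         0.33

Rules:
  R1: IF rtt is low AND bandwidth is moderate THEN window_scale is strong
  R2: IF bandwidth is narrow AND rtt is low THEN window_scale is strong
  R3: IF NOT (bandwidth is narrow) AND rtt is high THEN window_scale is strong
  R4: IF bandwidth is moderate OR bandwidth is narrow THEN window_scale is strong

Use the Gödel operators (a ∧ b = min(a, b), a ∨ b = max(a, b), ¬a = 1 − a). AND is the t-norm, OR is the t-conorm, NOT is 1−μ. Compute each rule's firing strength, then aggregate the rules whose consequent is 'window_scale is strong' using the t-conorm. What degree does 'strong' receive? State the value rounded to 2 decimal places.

R1: low=0.62, moderate=0.11; AND[min(a, b)] → w = 0.11
R2: narrow=0.71, low=0.62; AND[min(a, b)] → w = 0.62
R3: ¬narrow=1−0.71=0.29, high=0.33; AND[min(a, b)] → w = 0.29
R4: moderate=0.11, narrow=0.71; OR[max(a, b)] → w = 0.71
Rules with consequent 'strong': {R1, R2, R3, R4} → strengths 0.11, 0.62, 0.29, 0.71
Aggregate via t-conorm [max(a, b)]: 0.71

0.71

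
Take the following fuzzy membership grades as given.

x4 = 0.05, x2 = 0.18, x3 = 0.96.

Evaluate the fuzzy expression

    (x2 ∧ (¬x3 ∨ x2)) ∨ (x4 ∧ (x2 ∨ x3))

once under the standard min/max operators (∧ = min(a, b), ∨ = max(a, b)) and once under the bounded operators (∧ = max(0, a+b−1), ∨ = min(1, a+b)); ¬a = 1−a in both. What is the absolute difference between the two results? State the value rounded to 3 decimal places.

Under standard min/max:
  ¬x3 = 1 − 0.96 = 0.04
  ¬x3 ∨ x2 = max(a, b) on (0.04, 0.18) = 0.18
  x2 ∧ (¬x3 ∨ x2) = min(a, b) on (0.18, 0.18) = 0.18
  x2 ∨ x3 = max(a, b) on (0.18, 0.96) = 0.96
  x4 ∧ (x2 ∨ x3) = min(a, b) on (0.05, 0.96) = 0.05
  (x2 ∧ (¬x3 ∨ x2)) ∨ (x4 ∧ (x2 ∨ x3)) = max(a, b) on (0.18, 0.05) = 0.18
  → value = 0.1800
Under bounded:
  ¬x3 = 1 − 0.96 = 0.04
  ¬x3 ∨ x2 = min(1, a+b) on (0.04, 0.18) = 0.22
  x2 ∧ (¬x3 ∨ x2) = max(0, a+b−1) on (0.18, 0.22) = 0.00
  x2 ∨ x3 = min(1, a+b) on (0.18, 0.96) = 1.00
  x4 ∧ (x2 ∨ x3) = max(0, a+b−1) on (0.05, 1.00) = 0.05
  (x2 ∧ (¬x3 ∨ x2)) ∨ (x4 ∧ (x2 ∨ x3)) = min(1, a+b) on (0.00, 0.05) = 0.05
  → value = 0.0500
|0.1800 − 0.0500| = 0.130

0.130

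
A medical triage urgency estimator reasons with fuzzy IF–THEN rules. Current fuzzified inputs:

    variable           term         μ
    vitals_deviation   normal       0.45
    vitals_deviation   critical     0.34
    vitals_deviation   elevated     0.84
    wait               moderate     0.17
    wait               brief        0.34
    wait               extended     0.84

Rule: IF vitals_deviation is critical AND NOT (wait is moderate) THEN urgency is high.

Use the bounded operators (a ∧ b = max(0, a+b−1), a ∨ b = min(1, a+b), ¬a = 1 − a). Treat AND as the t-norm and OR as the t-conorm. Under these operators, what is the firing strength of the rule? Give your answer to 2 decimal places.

0.17

firing strength: critical=0.34, ¬moderate=1−0.17=0.83; AND[max(0, a+b−1)] → w = 0.17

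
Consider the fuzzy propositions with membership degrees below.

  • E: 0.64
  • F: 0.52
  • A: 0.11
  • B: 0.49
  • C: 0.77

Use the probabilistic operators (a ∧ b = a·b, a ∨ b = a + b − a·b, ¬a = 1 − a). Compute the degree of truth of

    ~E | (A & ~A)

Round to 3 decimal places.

~E = 1 − 0.6400 = 0.3600
~A = 1 − 0.1100 = 0.8900
A & ~A = a·b on (0.1100, 0.8900) = 0.0979
~E | (A & ~A) = a + b − a·b on (0.3600, 0.0979) = 0.4227

0.423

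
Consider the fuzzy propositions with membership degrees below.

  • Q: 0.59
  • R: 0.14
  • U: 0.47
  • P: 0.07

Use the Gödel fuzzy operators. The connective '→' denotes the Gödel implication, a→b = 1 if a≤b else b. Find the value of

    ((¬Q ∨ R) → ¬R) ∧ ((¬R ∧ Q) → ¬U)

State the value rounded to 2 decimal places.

¬Q = 1 − 0.59 = 0.41
¬Q ∨ R = max(a, b) on (0.41, 0.14) = 0.41
¬R = 1 − 0.14 = 0.86
(¬Q ∨ R) → ¬R  [Gödel: 1 if a≤b else b] with a=0.41, b=0.86 → 1.00
¬R = 1 − 0.14 = 0.86
¬R ∧ Q = min(a, b) on (0.86, 0.59) = 0.59
¬U = 1 − 0.47 = 0.53
(¬R ∧ Q) → ¬U  [Gödel: 1 if a≤b else b] with a=0.59, b=0.53 → 0.53
((¬Q ∨ R) → ¬R) ∧ ((¬R ∧ Q) → ¬U) = min(a, b) on (1.00, 0.53) = 0.53

0.53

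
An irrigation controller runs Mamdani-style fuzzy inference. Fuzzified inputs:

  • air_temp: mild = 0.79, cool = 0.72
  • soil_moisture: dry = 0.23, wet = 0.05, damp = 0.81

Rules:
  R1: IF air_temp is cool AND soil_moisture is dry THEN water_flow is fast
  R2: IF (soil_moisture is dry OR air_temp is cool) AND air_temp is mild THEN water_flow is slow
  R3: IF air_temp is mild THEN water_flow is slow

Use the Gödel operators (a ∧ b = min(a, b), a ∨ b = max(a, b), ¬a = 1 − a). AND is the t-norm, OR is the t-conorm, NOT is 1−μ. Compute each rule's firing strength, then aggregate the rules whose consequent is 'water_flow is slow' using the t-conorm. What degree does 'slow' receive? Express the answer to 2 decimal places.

R1: cool=0.72, dry=0.23; AND[min(a, b)] → w = 0.23
R2: (dry=0.23 OR cool=0.72) = 0.72; AND[min(a, b)] with mild=0.79 → w = 0.72
R3: mild=0.79 → w = 0.79
Rules with consequent 'slow': {R2, R3} → strengths 0.72, 0.79
Aggregate via t-conorm [max(a, b)]: 0.79

0.79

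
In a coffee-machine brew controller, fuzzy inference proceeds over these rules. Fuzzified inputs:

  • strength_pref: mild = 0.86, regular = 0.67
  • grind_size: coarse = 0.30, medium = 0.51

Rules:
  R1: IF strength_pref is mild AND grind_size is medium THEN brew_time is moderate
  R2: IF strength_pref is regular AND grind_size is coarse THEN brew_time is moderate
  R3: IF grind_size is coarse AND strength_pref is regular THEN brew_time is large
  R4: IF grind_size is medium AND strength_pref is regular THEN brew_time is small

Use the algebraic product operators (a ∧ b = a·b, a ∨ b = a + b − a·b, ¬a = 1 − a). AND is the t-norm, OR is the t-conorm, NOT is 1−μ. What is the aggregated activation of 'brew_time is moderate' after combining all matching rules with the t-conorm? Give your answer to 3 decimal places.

0.551

R1: mild=0.86, medium=0.51; AND[a·b] → w = 0.4386
R2: regular=0.67, coarse=0.30; AND[a·b] → w = 0.2010
R3: coarse=0.30, regular=0.67; AND[a·b] → w = 0.2010
R4: medium=0.51, regular=0.67; AND[a·b] → w = 0.3417
Rules with consequent 'moderate': {R1, R2} → strengths 0.4386, 0.2010
Aggregate via t-conorm [a + b − a·b]: 0.5514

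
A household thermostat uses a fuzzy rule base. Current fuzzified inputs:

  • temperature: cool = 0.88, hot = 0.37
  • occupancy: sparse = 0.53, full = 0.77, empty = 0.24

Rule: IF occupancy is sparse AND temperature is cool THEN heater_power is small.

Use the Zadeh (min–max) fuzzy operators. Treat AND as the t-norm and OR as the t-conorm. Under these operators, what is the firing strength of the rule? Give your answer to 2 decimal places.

firing strength: sparse=0.53, cool=0.88; AND[min(a, b)] → w = 0.53

0.53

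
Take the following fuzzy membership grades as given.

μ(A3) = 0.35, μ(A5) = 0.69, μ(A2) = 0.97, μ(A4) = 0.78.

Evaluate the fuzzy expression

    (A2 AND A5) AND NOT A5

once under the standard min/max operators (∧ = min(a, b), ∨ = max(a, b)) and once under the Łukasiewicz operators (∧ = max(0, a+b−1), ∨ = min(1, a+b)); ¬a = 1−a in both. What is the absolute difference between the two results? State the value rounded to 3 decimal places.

Under standard min/max:
  A2 AND A5 = min(a, b) on (0.97, 0.69) = 0.69
  NOT A5 = 1 − 0.69 = 0.31
  (A2 AND A5) AND NOT A5 = min(a, b) on (0.69, 0.31) = 0.31
  → value = 0.3100
Under Łukasiewicz:
  A2 AND A5 = max(0, a+b−1) on (0.97, 0.69) = 0.66
  NOT A5 = 1 − 0.69 = 0.31
  (A2 AND A5) AND NOT A5 = max(0, a+b−1) on (0.66, 0.31) = 0.00
  → value = 0.0000
|0.3100 − 0.0000| = 0.310

0.310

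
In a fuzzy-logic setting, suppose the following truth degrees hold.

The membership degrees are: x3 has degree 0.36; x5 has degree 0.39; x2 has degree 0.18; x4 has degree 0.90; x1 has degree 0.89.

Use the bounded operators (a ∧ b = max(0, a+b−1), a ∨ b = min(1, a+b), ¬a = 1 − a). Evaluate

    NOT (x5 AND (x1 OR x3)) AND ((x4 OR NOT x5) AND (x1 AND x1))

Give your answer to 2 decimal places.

x1 OR x3 = min(1, a+b) on (0.89, 0.36) = 1.00
x5 AND (x1 OR x3) = max(0, a+b−1) on (0.39, 1.00) = 0.39
NOT (x5 AND (x1 OR x3)) = 1 − 0.39 = 0.61
NOT x5 = 1 − 0.39 = 0.61
x4 OR NOT x5 = min(1, a+b) on (0.90, 0.61) = 1.00
x1 AND x1 = max(0, a+b−1) on (0.89, 0.89) = 0.78
(x4 OR NOT x5) AND (x1 AND x1) = max(0, a+b−1) on (1.00, 0.78) = 0.78
NOT (x5 AND (x1 OR x3)) AND ((x4 OR NOT x5) AND (x1 AND x1)) = max(0, a+b−1) on (0.61, 0.78) = 0.39

0.39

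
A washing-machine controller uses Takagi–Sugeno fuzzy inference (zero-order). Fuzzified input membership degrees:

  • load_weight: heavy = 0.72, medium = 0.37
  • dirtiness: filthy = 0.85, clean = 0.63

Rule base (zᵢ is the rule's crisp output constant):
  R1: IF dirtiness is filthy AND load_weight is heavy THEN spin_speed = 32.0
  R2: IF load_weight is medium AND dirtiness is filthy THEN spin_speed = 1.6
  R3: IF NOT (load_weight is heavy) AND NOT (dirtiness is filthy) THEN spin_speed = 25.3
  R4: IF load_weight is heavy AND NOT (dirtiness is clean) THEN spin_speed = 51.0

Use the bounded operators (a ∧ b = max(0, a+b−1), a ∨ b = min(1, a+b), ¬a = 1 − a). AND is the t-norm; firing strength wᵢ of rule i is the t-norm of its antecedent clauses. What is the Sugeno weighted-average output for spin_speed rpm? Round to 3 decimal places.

R1 (z=32.0): filthy=0.85, heavy=0.72; AND[max(0, a+b−1)] → w = 0.57
R2 (z=1.6): medium=0.37, filthy=0.85; AND[max(0, a+b−1)] → w = 0.22
R3 (z=25.3): ¬heavy=1−0.72=0.28, ¬filthy=1−0.85=0.15; AND[max(0, a+b−1)] → w = 0.00
R4 (z=51.0): heavy=0.72, ¬clean=1−0.63=0.37; AND[max(0, a+b−1)] → w = 0.09
Weighted average = (0.57·32.0 + 0.22·1.6 + 0.00·25.3 + 0.09·51.0) / (0.57 + 0.22 + 0.00 + 0.09)
  = 23.1820 / 0.8800 = 26.343

26.343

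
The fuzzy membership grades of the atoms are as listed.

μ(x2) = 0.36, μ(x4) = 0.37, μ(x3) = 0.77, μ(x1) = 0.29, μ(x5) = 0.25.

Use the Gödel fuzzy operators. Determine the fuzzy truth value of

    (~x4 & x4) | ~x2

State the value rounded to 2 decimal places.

~x4 = 1 − 0.37 = 0.63
~x4 & x4 = min(a, b) on (0.63, 0.37) = 0.37
~x2 = 1 − 0.36 = 0.64
(~x4 & x4) | ~x2 = max(a, b) on (0.37, 0.64) = 0.64

0.64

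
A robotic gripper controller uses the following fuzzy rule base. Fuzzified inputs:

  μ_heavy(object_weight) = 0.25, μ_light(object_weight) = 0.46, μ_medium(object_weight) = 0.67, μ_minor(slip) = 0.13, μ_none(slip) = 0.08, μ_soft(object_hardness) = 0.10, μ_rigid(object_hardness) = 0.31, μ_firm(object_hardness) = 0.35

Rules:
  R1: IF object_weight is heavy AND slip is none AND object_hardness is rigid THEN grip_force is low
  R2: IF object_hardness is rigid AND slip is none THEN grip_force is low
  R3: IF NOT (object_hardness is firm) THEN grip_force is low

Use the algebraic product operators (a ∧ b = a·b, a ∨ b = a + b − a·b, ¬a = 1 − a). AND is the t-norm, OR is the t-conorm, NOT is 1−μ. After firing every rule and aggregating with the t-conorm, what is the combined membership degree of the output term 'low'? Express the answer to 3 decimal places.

R1: heavy=0.25, none=0.08, rigid=0.31; AND[a·b] → w = 0.0062
R2: rigid=0.31, none=0.08; AND[a·b] → w = 0.0248
R3: ¬firm=1−0.35=0.65 → w = 0.6500
Rules with consequent 'low': {R1, R2, R3} → strengths 0.0062, 0.0248, 0.6500
Aggregate via t-conorm [a + b − a·b]: 0.6608

0.661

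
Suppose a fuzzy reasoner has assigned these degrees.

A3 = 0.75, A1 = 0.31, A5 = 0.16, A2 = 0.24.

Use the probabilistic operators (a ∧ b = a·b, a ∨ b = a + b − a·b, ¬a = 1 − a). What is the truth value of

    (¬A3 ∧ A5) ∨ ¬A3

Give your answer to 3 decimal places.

0.280

¬A3 = 1 − 0.7500 = 0.2500
¬A3 ∧ A5 = a·b on (0.2500, 0.1600) = 0.0400
¬A3 = 1 − 0.7500 = 0.2500
(¬A3 ∧ A5) ∨ ¬A3 = a + b − a·b on (0.0400, 0.2500) = 0.2800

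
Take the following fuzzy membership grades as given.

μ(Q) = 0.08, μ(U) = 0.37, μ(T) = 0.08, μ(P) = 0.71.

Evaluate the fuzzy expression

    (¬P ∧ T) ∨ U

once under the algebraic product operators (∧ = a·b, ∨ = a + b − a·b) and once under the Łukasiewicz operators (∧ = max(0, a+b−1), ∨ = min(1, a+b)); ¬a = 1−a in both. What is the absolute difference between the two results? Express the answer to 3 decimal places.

Under algebraic product:
  ¬P = 1 − 0.7100 = 0.2900
  ¬P ∧ T = a·b on (0.2900, 0.0800) = 0.0232
  (¬P ∧ T) ∨ U = a + b − a·b on (0.0232, 0.3700) = 0.3846
  → value = 0.3846
Under Łukasiewicz:
  ¬P = 1 − 0.71 = 0.29
  ¬P ∧ T = max(0, a+b−1) on (0.29, 0.08) = 0.00
  (¬P ∧ T) ∨ U = min(1, a+b) on (0.00, 0.37) = 0.37
  → value = 0.3700
|0.3846 − 0.3700| = 0.015

0.015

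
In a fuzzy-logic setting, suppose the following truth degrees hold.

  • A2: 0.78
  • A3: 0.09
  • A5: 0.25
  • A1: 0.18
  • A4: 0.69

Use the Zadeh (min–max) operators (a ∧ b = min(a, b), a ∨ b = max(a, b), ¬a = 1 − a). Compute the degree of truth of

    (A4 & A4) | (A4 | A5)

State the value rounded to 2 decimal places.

A4 & A4 = min(a, b) on (0.69, 0.69) = 0.69
A4 | A5 = max(a, b) on (0.69, 0.25) = 0.69
(A4 & A4) | (A4 | A5) = max(a, b) on (0.69, 0.69) = 0.69

0.69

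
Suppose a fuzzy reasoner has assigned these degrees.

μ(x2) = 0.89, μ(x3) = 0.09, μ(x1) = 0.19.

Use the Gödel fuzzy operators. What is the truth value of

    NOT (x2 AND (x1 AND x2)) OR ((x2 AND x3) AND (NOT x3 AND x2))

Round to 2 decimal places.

0.81

x1 AND x2 = min(a, b) on (0.19, 0.89) = 0.19
x2 AND (x1 AND x2) = min(a, b) on (0.89, 0.19) = 0.19
NOT (x2 AND (x1 AND x2)) = 1 − 0.19 = 0.81
x2 AND x3 = min(a, b) on (0.89, 0.09) = 0.09
NOT x3 = 1 − 0.09 = 0.91
NOT x3 AND x2 = min(a, b) on (0.91, 0.89) = 0.89
(x2 AND x3) AND (NOT x3 AND x2) = min(a, b) on (0.09, 0.89) = 0.09
NOT (x2 AND (x1 AND x2)) OR ((x2 AND x3) AND (NOT x3 AND x2)) = max(a, b) on (0.81, 0.09) = 0.81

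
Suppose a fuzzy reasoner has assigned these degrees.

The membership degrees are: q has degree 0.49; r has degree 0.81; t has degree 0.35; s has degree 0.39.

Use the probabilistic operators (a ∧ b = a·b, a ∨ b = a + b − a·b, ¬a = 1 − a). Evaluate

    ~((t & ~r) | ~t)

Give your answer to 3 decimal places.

~r = 1 − 0.8100 = 0.1900
t & ~r = a·b on (0.3500, 0.1900) = 0.0665
~t = 1 − 0.3500 = 0.6500
(t & ~r) | ~t = a + b − a·b on (0.0665, 0.6500) = 0.6733
~((t & ~r) | ~t) = 1 − 0.6733 = 0.3267

0.327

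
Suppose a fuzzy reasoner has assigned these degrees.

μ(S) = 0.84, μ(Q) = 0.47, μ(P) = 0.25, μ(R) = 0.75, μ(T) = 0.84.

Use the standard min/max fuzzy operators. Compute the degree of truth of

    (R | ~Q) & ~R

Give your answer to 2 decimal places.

0.25

~Q = 1 − 0.47 = 0.53
R | ~Q = max(a, b) on (0.75, 0.53) = 0.75
~R = 1 − 0.75 = 0.25
(R | ~Q) & ~R = min(a, b) on (0.75, 0.25) = 0.25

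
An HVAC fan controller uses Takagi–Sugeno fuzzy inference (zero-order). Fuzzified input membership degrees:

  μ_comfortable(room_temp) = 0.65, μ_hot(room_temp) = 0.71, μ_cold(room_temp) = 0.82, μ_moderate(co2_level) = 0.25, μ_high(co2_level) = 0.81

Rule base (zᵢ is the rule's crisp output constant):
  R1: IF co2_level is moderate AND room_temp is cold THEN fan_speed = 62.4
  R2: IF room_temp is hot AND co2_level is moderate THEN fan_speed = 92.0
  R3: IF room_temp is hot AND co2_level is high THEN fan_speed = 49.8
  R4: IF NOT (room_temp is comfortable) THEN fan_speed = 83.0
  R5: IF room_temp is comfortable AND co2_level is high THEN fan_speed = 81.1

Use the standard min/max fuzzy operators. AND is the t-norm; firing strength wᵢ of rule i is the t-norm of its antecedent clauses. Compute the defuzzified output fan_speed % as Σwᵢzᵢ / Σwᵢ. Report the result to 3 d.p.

70.463

R1 (z=62.4): moderate=0.25, cold=0.82; AND[min(a, b)] → w = 0.25
R2 (z=92.0): hot=0.71, moderate=0.25; AND[min(a, b)] → w = 0.25
R3 (z=49.8): hot=0.71, high=0.81; AND[min(a, b)] → w = 0.71
R4 (z=83.0): ¬comfortable=1−0.65=0.35 → w = 0.35
R5 (z=81.1): comfortable=0.65, high=0.81; AND[min(a, b)] → w = 0.65
Weighted average = (0.25·62.4 + 0.25·92.0 + 0.71·49.8 + 0.35·83.0 + 0.65·81.1) / (0.25 + 0.25 + 0.71 + 0.35 + 0.65)
  = 155.7230 / 2.2100 = 70.463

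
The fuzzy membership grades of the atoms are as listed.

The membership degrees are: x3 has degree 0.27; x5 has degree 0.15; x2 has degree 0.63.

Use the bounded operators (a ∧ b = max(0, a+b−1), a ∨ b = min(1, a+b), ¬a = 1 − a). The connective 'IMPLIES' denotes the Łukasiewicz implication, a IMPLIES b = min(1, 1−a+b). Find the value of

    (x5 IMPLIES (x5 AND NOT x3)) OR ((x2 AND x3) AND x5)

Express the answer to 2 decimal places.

0.85

NOT x3 = 1 − 0.27 = 0.73
x5 AND NOT x3 = max(0, a+b−1) on (0.15, 0.73) = 0.00
x5 IMPLIES (x5 AND NOT x3)  [Łukasiewicz: min(1, 1−a+b)] with a=0.15, b=0.00 → 0.85
x2 AND x3 = max(0, a+b−1) on (0.63, 0.27) = 0.00
(x2 AND x3) AND x5 = max(0, a+b−1) on (0.00, 0.15) = 0.00
(x5 IMPLIES (x5 AND NOT x3)) OR ((x2 AND x3) AND x5) = min(1, a+b) on (0.85, 0.00) = 0.85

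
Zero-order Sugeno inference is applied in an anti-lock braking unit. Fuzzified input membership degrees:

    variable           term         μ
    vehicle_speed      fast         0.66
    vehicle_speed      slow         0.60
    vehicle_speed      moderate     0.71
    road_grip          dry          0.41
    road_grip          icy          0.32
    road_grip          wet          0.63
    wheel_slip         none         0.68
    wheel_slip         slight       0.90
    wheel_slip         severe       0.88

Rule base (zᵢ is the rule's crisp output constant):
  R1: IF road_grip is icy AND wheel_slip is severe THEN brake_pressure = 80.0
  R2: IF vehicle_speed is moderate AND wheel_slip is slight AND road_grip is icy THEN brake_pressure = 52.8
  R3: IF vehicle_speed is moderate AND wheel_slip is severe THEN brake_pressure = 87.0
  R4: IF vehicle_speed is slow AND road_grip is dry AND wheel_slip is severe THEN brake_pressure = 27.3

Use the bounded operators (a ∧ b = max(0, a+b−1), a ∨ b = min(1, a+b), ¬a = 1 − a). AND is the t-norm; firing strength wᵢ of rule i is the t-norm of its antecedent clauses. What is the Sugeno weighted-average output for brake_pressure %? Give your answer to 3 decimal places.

85.228

R1 (z=80.0): icy=0.32, severe=0.88; AND[max(0, a+b−1)] → w = 0.20
R2 (z=52.8): moderate=0.71, slight=0.90, icy=0.32; AND[max(0, a+b−1)] → w = 0.00
R3 (z=87.0): moderate=0.71, severe=0.88; AND[max(0, a+b−1)] → w = 0.59
R4 (z=27.3): slow=0.60, dry=0.41, severe=0.88; AND[max(0, a+b−1)] → w = 0.00
Weighted average = (0.20·80.0 + 0.00·52.8 + 0.59·87.0 + 0.00·27.3) / (0.20 + 0.00 + 0.59 + 0.00)
  = 67.3300 / 0.7900 = 85.228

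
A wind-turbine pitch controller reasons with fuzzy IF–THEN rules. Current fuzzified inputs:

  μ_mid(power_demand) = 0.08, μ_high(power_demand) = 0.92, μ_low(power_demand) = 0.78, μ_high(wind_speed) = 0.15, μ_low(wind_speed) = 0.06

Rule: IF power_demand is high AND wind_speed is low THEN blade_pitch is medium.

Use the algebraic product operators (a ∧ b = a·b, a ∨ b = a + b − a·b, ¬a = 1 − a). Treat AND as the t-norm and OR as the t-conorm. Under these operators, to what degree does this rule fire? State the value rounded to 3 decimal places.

firing strength: high=0.92, low=0.06; AND[a·b] → w = 0.0552

0.055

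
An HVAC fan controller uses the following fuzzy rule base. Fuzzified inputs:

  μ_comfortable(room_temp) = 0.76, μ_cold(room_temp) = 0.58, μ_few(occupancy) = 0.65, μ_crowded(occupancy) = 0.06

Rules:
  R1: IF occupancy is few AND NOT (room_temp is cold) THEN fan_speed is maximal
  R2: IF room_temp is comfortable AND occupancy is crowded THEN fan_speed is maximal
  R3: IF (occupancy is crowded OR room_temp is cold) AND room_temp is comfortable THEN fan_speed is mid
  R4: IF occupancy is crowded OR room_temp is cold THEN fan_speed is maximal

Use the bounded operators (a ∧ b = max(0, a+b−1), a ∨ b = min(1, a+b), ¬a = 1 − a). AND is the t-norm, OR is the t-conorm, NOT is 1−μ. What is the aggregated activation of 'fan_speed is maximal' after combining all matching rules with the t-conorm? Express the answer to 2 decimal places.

R1: few=0.65, ¬cold=1−0.58=0.42; AND[max(0, a+b−1)] → w = 0.07
R2: comfortable=0.76, crowded=0.06; AND[max(0, a+b−1)] → w = 0.00
R3: (crowded=0.06 OR cold=0.58) = 0.64; AND[max(0, a+b−1)] with comfortable=0.76 → w = 0.40
R4: crowded=0.06, cold=0.58; OR[min(1, a+b)] → w = 0.64
Rules with consequent 'maximal': {R1, R2, R4} → strengths 0.07, 0.00, 0.64
Aggregate via t-conorm [min(1, a+b)]: 0.71

0.71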